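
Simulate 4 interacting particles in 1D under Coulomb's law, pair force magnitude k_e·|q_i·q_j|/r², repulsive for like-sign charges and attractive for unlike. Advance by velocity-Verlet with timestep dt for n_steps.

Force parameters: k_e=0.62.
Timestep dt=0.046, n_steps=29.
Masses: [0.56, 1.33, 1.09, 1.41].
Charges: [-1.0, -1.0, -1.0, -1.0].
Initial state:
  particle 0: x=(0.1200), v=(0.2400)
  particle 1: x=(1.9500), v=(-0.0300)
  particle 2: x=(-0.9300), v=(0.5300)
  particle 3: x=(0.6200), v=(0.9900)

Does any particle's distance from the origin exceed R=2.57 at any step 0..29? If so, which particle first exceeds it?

yes, particle 1

step 0: x0=(0.1200) x1=(1.9500) x2=(-0.9300) x3=(0.6200)
step 1: x0=(0.1271) x1=(1.9491) x2=(-0.9065) x3=(0.6673)
step 2: x0=(0.1276) x1=(1.9492) x2=(-0.8847) x3=(0.7177)
step 3: x0=(0.1230) x1=(1.9504) x2=(-0.8648) x3=(0.7704)
step 4: x0=(0.1145) x1=(1.9527) x2=(-0.8467) x3=(0.8251)
step 5: x0=(0.1032) x1=(1.9563) x2=(-0.8304) x3=(0.8812)
step 6: x0=(0.0900) x1=(1.9610) x2=(-0.8161) x3=(0.9383)
step 7: x0=(0.0757) x1=(1.9672) x2=(-0.8039) x3=(0.9961)
step 8: x0=(0.0611) x1=(1.9748) x2=(-0.7937) x3=(1.0544)
step 9: x0=(0.0467) x1=(1.9839) x2=(-0.7856) x3=(1.1128)
step 10: x0=(0.0329) x1=(1.9948) x2=(-0.7798) x3=(1.1710)
step 11: x0=(0.0203) x1=(2.0074) x2=(-0.7763) x3=(1.2288)
step 12: x0=(0.0092) x1=(2.0221) x2=(-0.7752) x3=(1.2859)
step 13: x0=(-0.0001) x1=(2.0390) x2=(-0.7764) x3=(1.3421)
step 14: x0=(-0.0075) x1=(2.0583) x2=(-0.7800) x3=(1.3972)
step 15: x0=(-0.0126) x1=(2.0801) x2=(-0.7861) x3=(1.4507)
step 16: x0=(-0.0154) x1=(2.1048) x2=(-0.7946) x3=(1.5026)
step 17: x0=(-0.0159) x1=(2.1326) x2=(-0.8054) x3=(1.5524)
step 18: x0=(-0.0141) x1=(2.1636) x2=(-0.8185) x3=(1.6000)
step 19: x0=(-0.0101) x1=(2.1981) x2=(-0.8338) x3=(1.6452)
step 20: x0=(-0.0040) x1=(2.2361) x2=(-0.8512) x3=(1.6879)
step 21: x0=(0.0041) x1=(2.2776) x2=(-0.8706) x3=(1.7279)
step 22: x0=(0.0141) x1=(2.3228) x2=(-0.8919) x3=(1.7654)
step 23: x0=(0.0256) x1=(2.3713) x2=(-0.9149) x3=(1.8002)
step 24: x0=(0.0387) x1=(2.4232) x2=(-0.9396) x3=(1.8326)
step 25: x0=(0.0531) x1=(2.4782) x2=(-0.9658) x3=(1.8628)
step 26: x0=(0.0686) x1=(2.5360) x2=(-0.9934) x3=(1.8909)
step 27: x0=(0.0851) x1=(2.5964) x2=(-1.0223) x3=(1.9171)
step 28: x0=(0.1024) x1=(2.6592) x2=(-1.0524) x3=(1.9418)
step 29: x0=(0.1205) x1=(2.7242) x2=(-1.0836) x3=(1.9650)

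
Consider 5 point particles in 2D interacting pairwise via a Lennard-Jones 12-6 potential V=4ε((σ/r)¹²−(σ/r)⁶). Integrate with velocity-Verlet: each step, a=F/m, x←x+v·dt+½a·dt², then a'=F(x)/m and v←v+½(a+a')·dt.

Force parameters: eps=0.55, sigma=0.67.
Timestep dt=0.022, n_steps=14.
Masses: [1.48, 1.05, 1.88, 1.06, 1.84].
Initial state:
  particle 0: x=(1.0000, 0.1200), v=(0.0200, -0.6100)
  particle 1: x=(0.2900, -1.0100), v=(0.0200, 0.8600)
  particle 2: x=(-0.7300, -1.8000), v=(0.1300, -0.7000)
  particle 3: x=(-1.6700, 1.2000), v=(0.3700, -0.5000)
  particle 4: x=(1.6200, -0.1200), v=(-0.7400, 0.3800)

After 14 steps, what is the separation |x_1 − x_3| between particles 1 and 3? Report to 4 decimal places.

step 0: x0=(1.0000, 0.1200) x1=(0.2900, -1.0100) x2=(-0.7300, -1.8000) x3=(-1.6700, 1.2000) x4=(1.6200, -0.1200)
step 1: x0=(0.9970, 0.1079) x1=(0.2904, -0.9911) x2=(-0.7271, -1.8154) x3=(-1.6619, 1.1890) x4=(1.6065, -0.1127)
step 2: x0=(0.9829, 0.0997) x1=(0.2909, -0.9721) x2=(-0.7242, -1.8307) x3=(-1.6537, 1.1780) x4=(1.6018, -0.1087)
step 3: x0=(0.9591, 0.0948) x1=(0.2913, -0.9531) x2=(-0.7213, -1.8461) x3=(-1.6456, 1.1670) x4=(1.6050, -0.1072)
step 4: x0=(0.9302, 0.0913) x1=(0.2918, -0.9340) x2=(-0.7183, -1.8614) x3=(-1.6374, 1.1560) x4=(1.6122, -0.1071)
step 5: x0=(0.8995, 0.0883) x1=(0.2923, -0.9149) x2=(-0.7153, -1.8767) x3=(-1.6293, 1.1450) x4=(1.6207, -0.1073)
step 6: x0=(0.8687, 0.0852) x1=(0.2929, -0.8956) x2=(-0.7123, -1.8919) x3=(-1.6211, 1.1340) x4=(1.6293, -0.1076)
step 7: x0=(0.8382, 0.0818) x1=(0.2936, -0.8761) x2=(-0.7092, -1.9072) x3=(-1.6130, 1.1230) x4=(1.6376, -0.1078)
step 8: x0=(0.8083, 0.0782) x1=(0.2944, -0.8565) x2=(-0.7062, -1.9224) x3=(-1.6049, 1.1120) x4=(1.6453, -0.1079)
step 9: x0=(0.7789, 0.0742) x1=(0.2954, -0.8366) x2=(-0.7031, -1.9376) x3=(-1.5967, 1.1010) x4=(1.6525, -0.1079)
step 10: x0=(0.7499, 0.0699) x1=(0.2965, -0.8164) x2=(-0.7000, -1.9528) x3=(-1.5886, 1.0900) x4=(1.6593, -0.1078)
step 11: x0=(0.7212, 0.0652) x1=(0.2978, -0.7958) x2=(-0.6969, -1.9680) x3=(-1.5804, 1.0790) x4=(1.6657, -0.1076)
step 12: x0=(0.6928, 0.0600) x1=(0.2994, -0.7747) x2=(-0.6938, -1.9831) x3=(-1.5723, 1.0680) x4=(1.6717, -0.1074)
step 13: x0=(0.6644, 0.0544) x1=(0.3013, -0.7529) x2=(-0.6907, -1.9983) x3=(-1.5641, 1.0569) x4=(1.6775, -0.1071)
step 14: x0=(0.6361, 0.0482) x1=(0.3036, -0.7305) x2=(-0.6876, -2.0134) x3=(-1.5560, 1.0459) x4=(1.6830, -0.1068)

2.5717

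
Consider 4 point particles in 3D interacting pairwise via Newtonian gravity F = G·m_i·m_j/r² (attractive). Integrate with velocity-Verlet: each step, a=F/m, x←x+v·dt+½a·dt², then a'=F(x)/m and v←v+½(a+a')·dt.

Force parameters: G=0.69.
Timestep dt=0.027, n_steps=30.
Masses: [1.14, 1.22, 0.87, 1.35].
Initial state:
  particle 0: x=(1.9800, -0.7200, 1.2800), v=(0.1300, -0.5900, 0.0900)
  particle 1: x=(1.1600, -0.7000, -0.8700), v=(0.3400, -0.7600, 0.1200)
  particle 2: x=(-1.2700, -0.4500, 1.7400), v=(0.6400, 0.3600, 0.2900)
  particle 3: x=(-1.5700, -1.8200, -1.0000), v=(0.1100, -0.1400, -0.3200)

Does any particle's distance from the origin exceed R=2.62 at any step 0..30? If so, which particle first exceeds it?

yes, particle 3

step 0: x0=(1.9800, -0.7200, 1.2800) x1=(1.1600, -0.7000, -0.8700) x2=(-1.2700, -0.4500, 1.7400) x3=(-1.5700, -1.8200, -1.0000)
step 1: x0=(1.9835, -0.7359, 1.2824) x1=(1.1692, -0.7205, -0.8667) x2=(-1.2527, -0.4403, 1.7478) x3=(-1.5670, -1.8238, -1.0086)
step 2: x0=(1.9868, -0.7519, 1.2846) x1=(1.1782, -0.7411, -0.8633) x2=(-1.2353, -0.4306, 1.7554) x3=(-1.5639, -1.8275, -1.0172)
step 3: x0=(1.9900, -0.7678, 1.2867) x1=(1.1873, -0.7617, -0.8597) x2=(-1.2178, -0.4210, 1.7630) x3=(-1.5607, -1.8311, -1.0257)
step 4: x0=(1.9932, -0.7838, 1.2887) x1=(1.1963, -0.7823, -0.8561) x2=(-1.2003, -0.4114, 1.7705) x3=(-1.5574, -1.8347, -1.0341)
step 5: x0=(1.9962, -0.7997, 1.2906) x1=(1.2052, -0.8029, -0.8523) x2=(-1.1826, -0.4019, 1.7778) x3=(-1.5540, -1.8382, -1.0425)
step 6: x0=(1.9991, -0.8157, 1.2924) x1=(1.2141, -0.8236, -0.8483) x2=(-1.1649, -0.3924, 1.7851) x3=(-1.5505, -1.8417, -1.0508)
step 7: x0=(2.0019, -0.8316, 1.2940) x1=(1.2229, -0.8443, -0.8443) x2=(-1.1471, -0.3830, 1.7922) x3=(-1.5469, -1.8452, -1.0590)
step 8: x0=(2.0046, -0.8476, 1.2955) x1=(1.2316, -0.8650, -0.8401) x2=(-1.1293, -0.3736, 1.7993) x3=(-1.5432, -1.8485, -1.0672)
step 9: x0=(2.0071, -0.8635, 1.2969) x1=(1.2403, -0.8857, -0.8359) x2=(-1.1113, -0.3642, 1.8063) x3=(-1.5394, -1.8519, -1.0754)
step 10: x0=(2.0096, -0.8795, 1.2982) x1=(1.2489, -0.9064, -0.8314) x2=(-1.0933, -0.3549, 1.8131) x3=(-1.5356, -1.8552, -1.0834)
step 11: x0=(2.0119, -0.8955, 1.2993) x1=(1.2575, -0.9272, -0.8269) x2=(-1.0752, -0.3456, 1.8199) x3=(-1.5316, -1.8584, -1.0915)
step 12: x0=(2.0142, -0.9114, 1.3003) x1=(1.2660, -0.9480, -0.8222) x2=(-1.0570, -0.3364, 1.8265) x3=(-1.5275, -1.8616, -1.0994)
step 13: x0=(2.0163, -0.9274, 1.3012) x1=(1.2745, -0.9688, -0.8175) x2=(-1.0388, -0.3272, 1.8331) x3=(-1.5234, -1.8648, -1.1073)
step 14: x0=(2.0183, -0.9434, 1.3020) x1=(1.2829, -0.9896, -0.8126) x2=(-1.0205, -0.3180, 1.8395) x3=(-1.5191, -1.8679, -1.1152)
step 15: x0=(2.0202, -0.9593, 1.3026) x1=(1.2912, -1.0104, -0.8075) x2=(-1.0020, -0.3090, 1.8459) x3=(-1.5148, -1.8709, -1.1230)
step 16: x0=(2.0220, -0.9753, 1.3031) x1=(1.2995, -1.0313, -0.8024) x2=(-0.9836, -0.2999, 1.8521) x3=(-1.5103, -1.8739, -1.1307)
step 17: x0=(2.0237, -0.9913, 1.3035) x1=(1.3077, -1.0521, -0.7971) x2=(-0.9650, -0.2909, 1.8583) x3=(-1.5058, -1.8769, -1.1384)
step 18: x0=(2.0253, -1.0073, 1.3037) x1=(1.3159, -1.0730, -0.7917) x2=(-0.9463, -0.2820, 1.8644) x3=(-1.5011, -1.8799, -1.1460)
step 19: x0=(2.0267, -1.0232, 1.3038) x1=(1.3240, -1.0938, -0.7861) x2=(-0.9276, -0.2731, 1.8703) x3=(-1.4964, -1.8827, -1.1536)
step 20: x0=(2.0281, -1.0392, 1.3038) x1=(1.3321, -1.1147, -0.7804) x2=(-0.9088, -0.2643, 1.8762) x3=(-1.4915, -1.8856, -1.1611)
step 21: x0=(2.0293, -1.0552, 1.3037) x1=(1.3401, -1.1356, -0.7747) x2=(-0.8900, -0.2555, 1.8820) x3=(-1.4866, -1.8884, -1.1685)
step 22: x0=(2.0304, -1.0712, 1.3034) x1=(1.3480, -1.1565, -0.7687) x2=(-0.8710, -0.2468, 1.8877) x3=(-1.4816, -1.8912, -1.1759)
step 23: x0=(2.0314, -1.0871, 1.3030) x1=(1.3559, -1.1774, -0.7627) x2=(-0.8520, -0.2381, 1.8933) x3=(-1.4764, -1.8939, -1.1833)
step 24: x0=(2.0323, -1.1031, 1.3024) x1=(1.3637, -1.1983, -0.7565) x2=(-0.8329, -0.2295, 1.8988) x3=(-1.4712, -1.8966, -1.1906)
step 25: x0=(2.0331, -1.1191, 1.3017) x1=(1.3714, -1.2192, -0.7502) x2=(-0.8137, -0.2209, 1.9042) x3=(-1.4659, -1.8992, -1.1978)
step 26: x0=(2.0338, -1.1350, 1.3009) x1=(1.3791, -1.2402, -0.7437) x2=(-0.7944, -0.2124, 1.9095) x3=(-1.4604, -1.9018, -1.2049)
step 27: x0=(2.0344, -1.1510, 1.2999) x1=(1.3868, -1.2611, -0.7372) x2=(-0.7751, -0.2039, 1.9147) x3=(-1.4549, -1.9044, -1.2121)
step 28: x0=(2.0348, -1.1670, 1.2988) x1=(1.3944, -1.2820, -0.7305) x2=(-0.7556, -0.1955, 1.9198) x3=(-1.4493, -1.9069, -1.2191)
step 29: x0=(2.0351, -1.1829, 1.2976) x1=(1.4019, -1.3029, -0.7236) x2=(-0.7362, -0.1872, 1.9249) x3=(-1.4436, -1.9094, -1.2261)
step 30: x0=(2.0353, -1.1989, 1.2962) x1=(1.4094, -1.3238, -0.7167) x2=(-0.7166, -0.1789, 1.9298) x3=(-1.4378, -1.9119, -1.2330)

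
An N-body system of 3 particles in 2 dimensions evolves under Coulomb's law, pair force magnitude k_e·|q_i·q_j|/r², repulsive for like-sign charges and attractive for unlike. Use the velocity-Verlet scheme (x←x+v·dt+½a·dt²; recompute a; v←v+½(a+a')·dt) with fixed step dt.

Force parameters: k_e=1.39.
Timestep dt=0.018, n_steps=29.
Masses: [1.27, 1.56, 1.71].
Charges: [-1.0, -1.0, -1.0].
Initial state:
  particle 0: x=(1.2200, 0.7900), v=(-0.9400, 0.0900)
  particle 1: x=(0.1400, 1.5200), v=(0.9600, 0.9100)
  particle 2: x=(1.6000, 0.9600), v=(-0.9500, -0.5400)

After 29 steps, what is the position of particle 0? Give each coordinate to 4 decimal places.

(0.2560, 0.5954)

step 0: x0=(1.2200, 0.7900) x1=(0.1400, 1.5200) x2=(1.6000, 0.9600)
step 1: x0=(1.2022, 0.7911) x1=(0.1572, 1.5364) x2=(1.5836, 0.9506)
step 2: x0=(1.1827, 0.7914) x1=(0.1741, 1.5530) x2=(1.5688, 0.9417)
step 3: x0=(1.1615, 0.7907) x1=(0.1907, 1.5698) x2=(1.5555, 0.9333)
step 4: x0=(1.1385, 0.7892) x1=(0.2071, 1.5867) x2=(1.5437, 0.9254)
step 5: x0=(1.1139, 0.7869) x1=(0.2232, 1.6038) x2=(1.5334, 0.9179)
step 6: x0=(1.0877, 0.7840) x1=(0.2391, 1.6211) x2=(1.5245, 0.9108)
step 7: x0=(1.0600, 0.7803) x1=(0.2546, 1.6386) x2=(1.5169, 0.9039)
step 8: x0=(1.0309, 0.7761) x1=(0.2700, 1.6564) x2=(1.5106, 0.8973)
step 9: x0=(1.0007, 0.7713) x1=(0.2851, 1.6743) x2=(1.5054, 0.8909)
step 10: x0=(0.9693, 0.7660) x1=(0.2999, 1.6925) x2=(1.5013, 0.8847)
step 11: x0=(0.9369, 0.7602) x1=(0.3145, 1.7110) x2=(1.4981, 0.8785)
step 12: x0=(0.9036, 0.7540) x1=(0.3288, 1.7297) x2=(1.4959, 0.8725)
step 13: x0=(0.8695, 0.7473) x1=(0.3429, 1.7487) x2=(1.4944, 0.8665)
step 14: x0=(0.8347, 0.7403) x1=(0.3569, 1.7680) x2=(1.4937, 0.8606)
step 15: x0=(0.7992, 0.7328) x1=(0.3706, 1.7876) x2=(1.4937, 0.8547)
step 16: x0=(0.7631, 0.7250) x1=(0.3841, 1.8075) x2=(1.4942, 0.8488)
step 17: x0=(0.7265, 0.7168) x1=(0.3974, 1.8277) x2=(1.4954, 0.8430)
step 18: x0=(0.6893, 0.7082) x1=(0.4106, 1.8481) x2=(1.4970, 0.8371)
step 19: x0=(0.6517, 0.6994) x1=(0.4237, 1.8689) x2=(1.4991, 0.8312)
step 20: x0=(0.6137, 0.6902) x1=(0.4366, 1.8899) x2=(1.5017, 0.8252)
step 21: x0=(0.5753, 0.6807) x1=(0.4494, 1.9112) x2=(1.5047, 0.8192)
step 22: x0=(0.5365, 0.6709) x1=(0.4620, 1.9328) x2=(1.5080, 0.8132)
step 23: x0=(0.4973, 0.6608) x1=(0.4746, 1.9547) x2=(1.5117, 0.8072)
step 24: x0=(0.4578, 0.6505) x1=(0.4871, 1.9768) x2=(1.5157, 0.8011)
step 25: x0=(0.4180, 0.6399) x1=(0.4996, 1.9992) x2=(1.5201, 0.7949)
step 26: x0=(0.3779, 0.6291) x1=(0.5119, 2.0219) x2=(1.5246, 0.7887)
step 27: x0=(0.3375, 0.6181) x1=(0.5242, 2.0447) x2=(1.5295, 0.7825)
step 28: x0=(0.2969, 0.6068) x1=(0.5365, 2.0678) x2=(1.5346, 0.7762)
step 29: x0=(0.2560, 0.5954) x1=(0.5487, 2.0911) x2=(1.5399, 0.7698)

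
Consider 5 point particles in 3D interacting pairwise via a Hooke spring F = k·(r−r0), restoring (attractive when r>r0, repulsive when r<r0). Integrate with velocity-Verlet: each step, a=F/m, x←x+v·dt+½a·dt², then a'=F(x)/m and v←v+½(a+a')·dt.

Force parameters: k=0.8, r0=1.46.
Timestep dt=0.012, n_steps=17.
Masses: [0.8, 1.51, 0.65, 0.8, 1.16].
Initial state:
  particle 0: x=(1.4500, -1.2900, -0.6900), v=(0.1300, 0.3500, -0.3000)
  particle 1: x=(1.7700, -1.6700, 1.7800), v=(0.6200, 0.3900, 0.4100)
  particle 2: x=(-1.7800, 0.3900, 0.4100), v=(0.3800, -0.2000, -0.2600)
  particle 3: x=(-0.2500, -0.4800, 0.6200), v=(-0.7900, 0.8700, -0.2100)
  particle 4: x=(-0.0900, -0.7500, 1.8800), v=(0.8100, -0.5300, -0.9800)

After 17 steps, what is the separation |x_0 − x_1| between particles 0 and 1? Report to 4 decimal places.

2.5801

step 0: x0=(1.4500, -1.2900, -0.6900) x1=(1.7700, -1.6700, 1.7800) x2=(-1.7800, 0.3900, 0.4100) x3=(-0.2500, -0.4800, 0.6200) x4=(-0.0900, -0.7500, 1.8800)
step 1: x0=(1.4513, -1.2857, -0.6933) x1=(1.7773, -1.6652, 1.7848) x2=(-1.7750, 0.3873, 0.4070) x3=(-0.2594, -0.4696, 0.6175) x4=(-0.0802, -0.7564, 1.8681)
step 2: x0=(1.4522, -1.2812, -0.6962) x1=(1.7843, -1.6603, 1.7895) x2=(-1.7690, 0.3841, 0.4041) x3=(-0.2686, -0.4593, 0.6149) x4=(-0.0704, -0.7627, 1.8561)
step 3: x0=(1.4526, -1.2765, -0.6985) x1=(1.7910, -1.6552, 1.7939) x2=(-1.7621, 0.3804, 0.4013) x3=(-0.2776, -0.4491, 0.6123) x4=(-0.0605, -0.7691, 1.8439)
step 4: x0=(1.4525, -1.2715, -0.7003) x1=(1.7973, -1.6499, 1.7982) x2=(-1.7542, 0.3761, 0.3988) x3=(-0.2865, -0.4390, 0.6097) x4=(-0.0506, -0.7755, 1.8315)
step 5: x0=(1.4519, -1.2664, -0.7016) x1=(1.8034, -1.6444, 1.8022) x2=(-1.7455, 0.3714, 0.3964) x3=(-0.2951, -0.4290, 0.6071) x4=(-0.0406, -0.7819, 1.8190)
step 6: x0=(1.4509, -1.2611, -0.7025) x1=(1.8092, -1.6387, 1.8061) x2=(-1.7358, 0.3661, 0.3941) x3=(-0.3035, -0.4191, 0.6045) x4=(-0.0305, -0.7883, 1.8062)
step 7: x0=(1.4494, -1.2556, -0.7028) x1=(1.8147, -1.6329, 1.8098) x2=(-1.7252, 0.3602, 0.3920) x3=(-0.3118, -0.4093, 0.6018) x4=(-0.0204, -0.7947, 1.7934)
step 8: x0=(1.4475, -1.2498, -0.7025) x1=(1.8198, -1.6269, 1.8133) x2=(-1.7137, 0.3539, 0.3900) x3=(-0.3198, -0.3996, 0.5992) x4=(-0.0102, -0.8011, 1.7803)
step 9: x0=(1.4451, -1.2439, -0.7018) x1=(1.8247, -1.6207, 1.8166) x2=(-1.7013, 0.3471, 0.3882) x3=(-0.3276, -0.3901, 0.5965) x4=(0.0000, -0.8076, 1.7671)
step 10: x0=(1.4423, -1.2378, -0.7006) x1=(1.8293, -1.6144, 1.8196) x2=(-1.6880, 0.3398, 0.3866) x3=(-0.3351, -0.3806, 0.5938) x4=(0.0103, -0.8140, 1.7537)
step 11: x0=(1.4390, -1.2315, -0.6989) x1=(1.8335, -1.6079, 1.8225) x2=(-1.6738, 0.3320, 0.3851) x3=(-0.3425, -0.3713, 0.5911) x4=(0.0207, -0.8204, 1.7402)
step 12: x0=(1.4353, -1.2250, -0.6967) x1=(1.8375, -1.6012, 1.8252) x2=(-1.6588, 0.3237, 0.3838) x3=(-0.3496, -0.3620, 0.5884) x4=(0.0311, -0.8268, 1.7265)
step 13: x0=(1.4311, -1.2183, -0.6941) x1=(1.8411, -1.5943, 1.8277) x2=(-1.6428, 0.3150, 0.3826) x3=(-0.3565, -0.3529, 0.5856) x4=(0.0415, -0.8332, 1.7126)
step 14: x0=(1.4265, -1.2115, -0.6909) x1=(1.8445, -1.5873, 1.8299) x2=(-1.6261, 0.3058, 0.3815) x3=(-0.3631, -0.3440, 0.5829) x4=(0.0520, -0.8396, 1.6986)
step 15: x0=(1.4215, -1.2044, -0.6872) x1=(1.8475, -1.5801, 1.8320) x2=(-1.6085, 0.2961, 0.3806) x3=(-0.3695, -0.3351, 0.5802) x4=(0.0626, -0.8461, 1.6845)
step 16: x0=(1.4161, -1.1972, -0.6831) x1=(1.8502, -1.5728, 1.8339) x2=(-1.5901, 0.2860, 0.3799) x3=(-0.3756, -0.3264, 0.5774) x4=(0.0731, -0.8525, 1.6702)
step 17: x0=(1.4102, -1.1898, -0.6785) x1=(1.8527, -1.5652, 1.8355) x2=(-1.5709, 0.2754, 0.3793) x3=(-0.3815, -0.3178, 0.5747) x4=(0.0838, -0.8589, 1.6557)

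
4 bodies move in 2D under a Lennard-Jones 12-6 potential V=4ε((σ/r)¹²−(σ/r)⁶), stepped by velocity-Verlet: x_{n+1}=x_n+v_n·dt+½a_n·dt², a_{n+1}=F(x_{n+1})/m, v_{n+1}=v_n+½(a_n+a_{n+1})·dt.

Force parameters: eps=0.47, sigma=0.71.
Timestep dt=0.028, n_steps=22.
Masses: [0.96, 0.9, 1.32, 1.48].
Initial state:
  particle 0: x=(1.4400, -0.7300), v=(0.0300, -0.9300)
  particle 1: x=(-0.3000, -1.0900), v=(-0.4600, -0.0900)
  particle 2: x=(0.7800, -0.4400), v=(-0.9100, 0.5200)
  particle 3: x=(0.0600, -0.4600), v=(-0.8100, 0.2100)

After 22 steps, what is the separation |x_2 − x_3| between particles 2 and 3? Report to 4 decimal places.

1.1522

step 0: x0=(1.4400, -0.7300) x1=(-0.3000, -1.0900) x2=(0.7800, -0.4400) x3=(0.0600, -0.4600)
step 1: x0=(1.4452, -0.7580) x1=(-0.3150, -1.0964) x2=(0.7548, -0.4240) x3=(0.0355, -0.4518)
step 2: x0=(1.4520, -0.7868) x1=(-0.3332, -1.1088) x2=(0.7354, -0.4071) x3=(0.0067, -0.4402)
step 3: x0=(1.4583, -0.8153) x1=(-0.3530, -1.1248) x2=(0.7217, -0.3903) x3=(-0.0257, -0.4265)
step 4: x0=(1.4635, -0.8433) x1=(-0.3734, -1.1422) x2=(0.7116, -0.3738) x3=(-0.0604, -0.4120)
step 5: x0=(1.4676, -0.8705) x1=(-0.3937, -1.1597) x2=(0.7033, -0.3578) x3=(-0.0960, -0.3975)
step 6: x0=(1.4706, -0.8971) x1=(-0.4135, -1.1763) x2=(0.6955, -0.3424) x3=(-0.1316, -0.3835)
step 7: x0=(1.4726, -0.9230) x1=(-0.4329, -1.1918) x2=(0.6877, -0.3276) x3=(-0.1668, -0.3701)
step 8: x0=(1.4739, -0.9484) x1=(-0.4518, -1.2059) x2=(0.6794, -0.3132) x3=(-0.2015, -0.3574)
step 9: x0=(1.4745, -0.9732) x1=(-0.4702, -1.2187) x2=(0.6706, -0.2993) x3=(-0.2356, -0.3455)
step 10: x0=(1.4746, -0.9976) x1=(-0.4881, -1.2301) x2=(0.6612, -0.2858) x3=(-0.2691, -0.3344)
step 11: x0=(1.4742, -1.0216) x1=(-0.5057, -1.2402) x2=(0.6513, -0.2726) x3=(-0.3019, -0.3239)
step 12: x0=(1.4734, -1.0453) x1=(-0.5229, -1.2490) x2=(0.6408, -0.2598) x3=(-0.3343, -0.3142)
step 13: x0=(1.4723, -1.0687) x1=(-0.5399, -1.2566) x2=(0.6298, -0.2472) x3=(-0.3661, -0.3052)
step 14: x0=(1.4710, -1.0919) x1=(-0.5566, -1.2632) x2=(0.6182, -0.2348) x3=(-0.3975, -0.2967)
step 15: x0=(1.4694, -1.1149) x1=(-0.5731, -1.2687) x2=(0.6062, -0.2227) x3=(-0.4284, -0.2889)
step 16: x0=(1.4677, -1.1376) x1=(-0.5894, -1.2732) x2=(0.5938, -0.2107) x3=(-0.4590, -0.2816)
step 17: x0=(1.4658, -1.1603) x1=(-0.6056, -1.2767) x2=(0.5809, -0.1990) x3=(-0.4891, -0.2748)
step 18: x0=(1.4638, -1.1828) x1=(-0.6216, -1.2793) x2=(0.5677, -0.1873) x3=(-0.5190, -0.2686)
step 19: x0=(1.4616, -1.2052) x1=(-0.6374, -1.2810) x2=(0.5542, -0.1758) x3=(-0.5486, -0.2629)
step 20: x0=(1.4594, -1.2275) x1=(-0.6532, -1.2818) x2=(0.5403, -0.1644) x3=(-0.5779, -0.2576)
step 21: x0=(1.4571, -1.2497) x1=(-0.6689, -1.2818) x2=(0.5261, -0.1531) x3=(-0.6069, -0.2528)
step 22: x0=(1.4547, -1.2718) x1=(-0.6844, -1.2810) x2=(0.5116, -0.1419) x3=(-0.6357, -0.2485)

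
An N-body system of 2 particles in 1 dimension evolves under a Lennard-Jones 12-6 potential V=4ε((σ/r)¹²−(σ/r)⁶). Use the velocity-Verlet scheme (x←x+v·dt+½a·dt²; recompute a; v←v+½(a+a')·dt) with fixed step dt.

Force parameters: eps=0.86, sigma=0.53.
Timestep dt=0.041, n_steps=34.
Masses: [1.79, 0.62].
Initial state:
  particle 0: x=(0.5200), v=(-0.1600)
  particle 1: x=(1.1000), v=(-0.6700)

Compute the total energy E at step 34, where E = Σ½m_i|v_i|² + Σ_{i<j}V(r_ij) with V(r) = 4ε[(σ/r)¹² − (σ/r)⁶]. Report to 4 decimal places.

-0.6492

step 0: x0=(0.5200) x1=(1.1000)
step 1: x0=(0.5118) x1=(1.0771)
step 2: x0=(0.4953) x1=(1.0784)
step 3: x0=(0.4764) x1=(1.0866)
step 4: x0=(0.4594) x1=(1.0892)
step 5: x0=(0.4456) x1=(1.0827)
step 6: x0=(0.4352) x1=(1.0664)
step 7: x0=(0.4280) x1=(1.0408)
step 8: x0=(0.4229) x1=(1.0090)
step 9: x0=(0.4162) x1=(0.9821)
step 10: x0=(0.4013) x1=(0.9785)
step 11: x0=(0.3825) x1=(0.9865)
step 12: x0=(0.3649) x1=(0.9909)
step 13: x0=(0.3503) x1=(0.9865)
step 14: x0=(0.3391) x1=(0.9724)
step 15: x0=(0.3312) x1=(0.9488)
step 16: x0=(0.3259) x1=(0.9180)
step 17: x0=(0.3200) x1=(0.8885)
step 18: x0=(0.3071) x1=(0.8793)
step 19: x0=(0.2886) x1=(0.8863)
step 20: x0=(0.2705) x1=(0.8921)
step 21: x0=(0.2552) x1=(0.8899)
step 22: x0=(0.2432) x1=(0.8781)
step 23: x0=(0.2346) x1=(0.8566)
step 24: x0=(0.2288) x1=(0.8270)
step 25: x0=(0.2234) x1=(0.7960)
step 26: x0=(0.2126) x1=(0.7808)
step 27: x0=(0.1947) x1=(0.7862)
step 28: x0=(0.1761) x1=(0.7933)
step 29: x0=(0.1601) x1=(0.7932)
step 30: x0=(0.1473) x1=(0.7836)
step 31: x0=(0.1380) x1=(0.7643)
step 32: x0=(0.1316) x1=(0.7362)
step 33: x0=(0.1266) x1=(0.7043)
step 34: x0=(0.1177) x1=(0.6835)
step 0 velocities: v0=(-0.1600) v1=(-0.6700)
step 0: KE=0.1621, PE=-0.8367, E=-0.6747
step 34 velocities: v0=(-0.3157) v1=(-0.2205)
step 34: KE=0.1043, PE=-0.7534, E=-0.6492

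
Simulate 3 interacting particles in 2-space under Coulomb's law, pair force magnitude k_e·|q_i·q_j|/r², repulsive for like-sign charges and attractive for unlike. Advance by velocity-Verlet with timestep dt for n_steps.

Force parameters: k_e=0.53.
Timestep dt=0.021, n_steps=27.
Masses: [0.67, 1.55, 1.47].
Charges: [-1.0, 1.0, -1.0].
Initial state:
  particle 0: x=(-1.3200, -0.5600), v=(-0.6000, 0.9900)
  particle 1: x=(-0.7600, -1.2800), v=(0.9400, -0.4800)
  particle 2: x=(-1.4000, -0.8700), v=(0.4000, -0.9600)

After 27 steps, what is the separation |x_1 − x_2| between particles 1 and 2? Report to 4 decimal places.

0.7649

step 0: x0=(-1.3200, -0.5600) x1=(-0.7600, -1.2800) x2=(-1.4000, -0.8700)
step 1: x0=(-1.3320, -0.5377) x1=(-0.7404, -1.2899) x2=(-1.3917, -0.8910)
step 2: x0=(-1.3434, -0.5131) x1=(-0.7212, -1.2996) x2=(-1.3833, -0.9133)
step 3: x0=(-1.3543, -0.4865) x1=(-0.7022, -1.3090) x2=(-1.3748, -0.9368)
step 4: x0=(-1.3650, -0.4586) x1=(-0.6836, -1.3182) x2=(-1.3662, -0.9612)
step 5: x0=(-1.3755, -0.4294) x1=(-0.6653, -1.3272) x2=(-1.3572, -0.9863)
step 6: x0=(-1.3858, -0.3993) x1=(-0.6473, -1.3360) x2=(-1.3481, -1.0121)
step 7: x0=(-1.3960, -0.3686) x1=(-0.6295, -1.3446) x2=(-1.3386, -1.0384)
step 8: x0=(-1.4062, -0.3372) x1=(-0.6121, -1.3530) x2=(-1.3289, -1.0651)
step 9: x0=(-1.4163, -0.3053) x1=(-0.5949, -1.3612) x2=(-1.3189, -1.0922)
step 10: x0=(-1.4264, -0.2730) x1=(-0.5781, -1.3693) x2=(-1.3086, -1.1197)
step 11: x0=(-1.4364, -0.2404) x1=(-0.5615, -1.3773) x2=(-1.2981, -1.1475)
step 12: x0=(-1.4464, -0.2076) x1=(-0.5452, -1.3851) x2=(-1.2872, -1.1756)
step 13: x0=(-1.4563, -0.1745) x1=(-0.5292, -1.3928) x2=(-1.2761, -1.2039)
step 14: x0=(-1.4662, -0.1412) x1=(-0.5135, -1.4004) x2=(-1.2647, -1.2324)
step 15: x0=(-1.4761, -0.1077) x1=(-0.4981, -1.4078) x2=(-1.2530, -1.2610)
step 16: x0=(-1.4859, -0.0741) x1=(-0.4829, -1.4152) x2=(-1.2410, -1.2899)
step 17: x0=(-1.4957, -0.0404) x1=(-0.4681, -1.4225) x2=(-1.2287, -1.3189)
step 18: x0=(-1.5055, -0.0066) x1=(-0.4535, -1.4297) x2=(-1.2162, -1.3480)
step 19: x0=(-1.5153, 0.0274) x1=(-0.4392, -1.4369) x2=(-1.2033, -1.3772)
step 20: x0=(-1.5250, 0.0614) x1=(-0.4252, -1.4440) x2=(-1.1902, -1.4066)
step 21: x0=(-1.5347, 0.0954) x1=(-0.4114, -1.4510) x2=(-1.1768, -1.4360)
step 22: x0=(-1.5444, 0.1296) x1=(-0.3980, -1.4580) x2=(-1.1631, -1.4655)
step 23: x0=(-1.5540, 0.1638) x1=(-0.3848, -1.4650) x2=(-1.1491, -1.4950)
step 24: x0=(-1.5637, 0.1980) x1=(-0.3719, -1.4720) x2=(-1.1348, -1.5246)
step 25: x0=(-1.5733, 0.2323) x1=(-0.3593, -1.4789) x2=(-1.1202, -1.5542)
step 26: x0=(-1.5829, 0.2666) x1=(-0.3470, -1.4859) x2=(-1.1054, -1.5838)
step 27: x0=(-1.5924, 0.3009) x1=(-0.3349, -1.4928) x2=(-1.0903, -1.6134)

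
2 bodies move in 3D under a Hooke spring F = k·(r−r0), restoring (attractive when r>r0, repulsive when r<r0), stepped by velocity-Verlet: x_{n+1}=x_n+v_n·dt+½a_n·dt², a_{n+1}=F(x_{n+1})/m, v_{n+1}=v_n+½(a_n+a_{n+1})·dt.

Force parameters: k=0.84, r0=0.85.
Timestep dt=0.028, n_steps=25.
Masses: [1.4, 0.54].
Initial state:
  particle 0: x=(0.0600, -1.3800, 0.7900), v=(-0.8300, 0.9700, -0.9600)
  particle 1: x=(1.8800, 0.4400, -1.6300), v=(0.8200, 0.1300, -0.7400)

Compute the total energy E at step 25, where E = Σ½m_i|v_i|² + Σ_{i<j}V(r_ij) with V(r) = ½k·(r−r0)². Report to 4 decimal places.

step 0: x0=(0.0600, -1.3800, 0.7900) x1=(1.8800, 0.4400, -1.6300)
step 1: x0=(0.0371, -1.3525, 0.7627) x1=(1.9021, 0.4428, -1.6496)
step 2: x0=(0.0148, -1.3244, 0.7345) x1=(1.9225, 0.4439, -1.6670)
step 3: x0=(-0.0067, -1.2956, 0.7055) x1=(1.9411, 0.4434, -1.6821)
step 4: x0=(-0.0276, -1.2662, 0.6756) x1=(1.9579, 0.4413, -1.6950)
step 5: x0=(-0.0478, -1.2363, 0.6449) x1=(1.9729, 0.4376, -1.7058)
step 6: x0=(-0.0672, -1.2057, 0.6133) x1=(1.9860, 0.4324, -1.7143)
step 7: x0=(-0.0859, -1.1745, 0.5809) x1=(1.9972, 0.4256, -1.7207)
step 8: x0=(-0.1039, -1.1428, 0.5477) x1=(2.0065, 0.4174, -1.7250)
step 9: x0=(-0.1211, -1.1105, 0.5136) x1=(2.0139, 0.4077, -1.7272)
step 10: x0=(-0.1376, -1.0776, 0.4788) x1=(2.0193, 0.3966, -1.7273)
step 11: x0=(-0.1533, -1.0443, 0.4432) x1=(2.0227, 0.3842, -1.7254)
step 12: x0=(-0.1682, -1.0104, 0.4068) x1=(2.0241, 0.3705, -1.7216)
step 13: x0=(-0.1823, -0.9761, 0.3697) x1=(2.0235, 0.3555, -1.7157)
step 14: x0=(-0.1957, -0.9413, 0.3319) x1=(2.0209, 0.3393, -1.7080)
step 15: x0=(-0.2084, -0.9060, 0.2933) x1=(2.0163, 0.3220, -1.6985)
step 16: x0=(-0.2202, -0.8703, 0.2541) x1=(2.0098, 0.3035, -1.6872)
step 17: x0=(-0.2313, -0.8342, 0.2142) x1=(2.0012, 0.2840, -1.6741)
step 18: x0=(-0.2416, -0.7978, 0.1736) x1=(1.9906, 0.2635, -1.6593)
step 19: x0=(-0.2511, -0.7609, 0.1324) x1=(1.9781, 0.2421, -1.6430)
step 20: x0=(-0.2599, -0.7238, 0.0907) x1=(1.9636, 0.2198, -1.6251)
step 21: x0=(-0.2680, -0.6863, 0.0483) x1=(1.9472, 0.1967, -1.6056)
step 22: x0=(-0.2753, -0.6485, 0.0054) x1=(1.9289, 0.1728, -1.5848)
step 23: x0=(-0.2819, -0.6105, -0.0381) x1=(1.9087, 0.1482, -1.5626)
step 24: x0=(-0.2878, -0.5722, -0.0820) x1=(1.8866, 0.1229, -1.5391)
step 25: x0=(-0.2930, -0.5337, -0.1264) x1=(1.8628, 0.0971, -1.5144)
step 0 velocities: v0=(-0.8300, 0.9700, -0.9600) v1=(0.8200, 0.1300, -0.7400)
step 0: KE=2.1199, PE=3.0231, E=5.1430
step 25 velocities: v0=(-0.1725, 1.3793, -1.5937) v1=(-0.8846, -0.9313, 0.9029)
step 25: KE=3.7961, PE=1.3463, E=5.1424

5.1424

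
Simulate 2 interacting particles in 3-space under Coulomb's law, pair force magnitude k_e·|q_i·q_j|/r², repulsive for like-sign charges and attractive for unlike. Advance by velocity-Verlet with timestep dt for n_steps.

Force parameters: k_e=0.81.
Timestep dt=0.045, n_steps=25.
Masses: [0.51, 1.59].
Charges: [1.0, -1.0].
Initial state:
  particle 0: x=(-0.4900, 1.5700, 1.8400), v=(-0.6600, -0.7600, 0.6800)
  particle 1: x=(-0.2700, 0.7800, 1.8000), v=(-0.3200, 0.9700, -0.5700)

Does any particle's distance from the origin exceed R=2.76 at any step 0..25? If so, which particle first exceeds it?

step 0: x0=(-0.4900, 1.5700, 1.8400) x1=(-0.2700, 0.7800, 1.8000)
step 1: x0=(-0.5191, 1.5335, 1.8705) x1=(-0.2846, 0.8244, 1.7744)
step 2: x0=(-0.5464, 1.4917, 1.9002) x1=(-0.2998, 0.8705, 1.7490)
step 3: x0=(-0.5712, 1.4436, 1.9285) x1=(-0.3157, 0.9186, 1.7241)
step 4: x0=(-0.5925, 1.3884, 1.9540) x1=(-0.3328, 0.9690, 1.7001)
step 5: x0=(-0.6090, 1.3254, 1.9747) x1=(-0.3515, 1.0219, 1.6776)
step 6: x0=(-0.6187, 1.2543, 1.9876) x1=(-0.3723, 1.0773, 1.6577)
step 7: x0=(-0.6196, 1.1770, 1.9887) x1=(-0.3959, 1.1348, 1.6415)
step 8: x0=(-0.6105, 1.0977, 1.9742) x1=(-0.4228, 1.1929, 1.6303)
step 9: x0=(-0.5921, 1.0231, 1.9428) x1=(-0.4526, 1.2495, 1.6245)
step 10: x0=(-0.5675, 0.9587, 1.8971) x1=(-0.4844, 1.3029, 1.6233)
step 11: x0=(-0.5398, 0.9067, 1.8416) x1=(-0.5172, 1.3522, 1.6253)
step 12: x0=(-0.5116, 0.8664, 1.7803) x1=(-0.5502, 1.3978, 1.6291)
step 13: x0=(-0.4841, 0.8362, 1.7162) x1=(-0.5829, 1.4402, 1.6339)
step 14: x0=(-0.4580, 0.8143, 1.6510) x1=(-0.6152, 1.4799, 1.6389)
step 15: x0=(-0.4334, 0.7990, 1.5856) x1=(-0.6470, 1.5175, 1.6441)
step 16: x0=(-0.4105, 0.7891, 1.5207) x1=(-0.6783, 1.5533, 1.6491)
step 17: x0=(-0.3891, 0.7838, 1.4566) x1=(-0.7091, 1.5878, 1.6538)
step 18: x0=(-0.3692, 0.7821, 1.3933) x1=(-0.7394, 1.6210, 1.6582)
step 19: x0=(-0.3506, 0.7835, 1.3310) x1=(-0.7693, 1.6532, 1.6624)
step 20: x0=(-0.3333, 0.7875, 1.2698) x1=(-0.7988, 1.6846, 1.6662)
step 21: x0=(-0.3172, 0.7939, 1.2095) x1=(-0.8279, 1.7152, 1.6697)
step 22: x0=(-0.3022, 0.8021, 1.1502) x1=(-0.8566, 1.7453, 1.6729)
step 23: x0=(-0.2882, 0.8121, 1.0918) x1=(-0.8850, 1.7748, 1.6758)
step 24: x0=(-0.2751, 0.8235, 1.0344) x1=(-0.9132, 1.8038, 1.6784)
step 25: x0=(-0.2628, 0.8363, 0.9778) x1=(-0.9410, 1.8323, 1.6807)

no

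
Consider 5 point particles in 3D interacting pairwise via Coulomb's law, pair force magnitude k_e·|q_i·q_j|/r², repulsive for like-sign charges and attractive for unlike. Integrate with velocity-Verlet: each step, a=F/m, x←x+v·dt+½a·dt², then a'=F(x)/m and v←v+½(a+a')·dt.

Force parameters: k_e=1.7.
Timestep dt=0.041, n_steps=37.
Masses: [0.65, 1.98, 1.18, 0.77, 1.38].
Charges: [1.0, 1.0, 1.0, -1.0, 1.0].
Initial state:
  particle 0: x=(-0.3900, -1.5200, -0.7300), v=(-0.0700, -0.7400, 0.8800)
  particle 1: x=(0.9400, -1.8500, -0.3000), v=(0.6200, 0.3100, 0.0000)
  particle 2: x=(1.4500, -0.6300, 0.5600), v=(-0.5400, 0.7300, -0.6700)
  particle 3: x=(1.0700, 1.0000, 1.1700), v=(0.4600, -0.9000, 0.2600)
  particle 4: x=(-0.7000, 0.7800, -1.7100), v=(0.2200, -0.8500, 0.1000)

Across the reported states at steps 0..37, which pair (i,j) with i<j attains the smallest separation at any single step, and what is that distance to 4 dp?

pair (2,3), distance 0.7535

step 0: x0=(-0.3900, -1.5200, -0.7300) x1=(0.9400, -1.8500, -0.3000) x2=(1.4500, -0.6300, 0.5600) x3=(1.0700, 1.0000, 1.1700) x4=(-0.7000, 0.7800, -1.7100)
step 1: x0=(-0.3940, -1.5504, -0.6942) x1=(0.9657, -1.8376, -0.3000) x2=(1.4282, -0.5993, 0.5331) x3=(1.0888, 0.9623, 1.1802) x4=(-0.6911, 0.7454, -1.7060)
step 2: x0=(-0.4004, -1.5811, -0.6589) x1=(0.9919, -1.8257, -0.3000) x2=(1.4069, -0.5670, 0.5074) x3=(1.1076, 0.9229, 1.1892) x4=(-0.6823, 0.7113, -1.7021)
step 3: x0=(-0.4091, -1.6121, -0.6240) x1=(1.0187, -1.8145, -0.3000) x2=(1.3862, -0.5330, 0.4829) x3=(1.1263, 0.8817, 1.1971) x4=(-0.6736, 0.6778, -1.6985)
step 4: x0=(-0.4200, -1.6435, -0.5895) x1=(1.0460, -1.8037, -0.3001) x2=(1.3661, -0.4973, 0.4598) x3=(1.1449, 0.8386, 1.2038) x4=(-0.6651, 0.6447, -1.6950)
step 5: x0=(-0.4333, -1.6755, -0.5551) x1=(1.0740, -1.7936, -0.3002) x2=(1.3466, -0.4596, 0.4379) x3=(1.1634, 0.7936, 1.2091) x4=(-0.6568, 0.6122, -1.6918)
step 6: x0=(-0.4487, -1.7080, -0.5210) x1=(1.1025, -1.7839, -0.3003) x2=(1.3275, -0.4201, 0.4175) x3=(1.1817, 0.7466, 1.2128) x4=(-0.6487, 0.5802, -1.6887)
step 7: x0=(-0.4663, -1.7411, -0.4868) x1=(1.1315, -1.7748, -0.3005) x2=(1.3090, -0.3785, 0.3986) x3=(1.2000, 0.6975, 1.2149) x4=(-0.6407, 0.5487, -1.6859)
step 8: x0=(-0.4858, -1.7750, -0.4527) x1=(1.1612, -1.7661, -0.3007) x2=(1.2909, -0.3349, 0.3812) x3=(1.2180, 0.6461, 1.2151) x4=(-0.6329, 0.5176, -1.6834)
step 9: x0=(-0.5073, -1.8096, -0.4185) x1=(1.1914, -1.7579, -0.3010) x2=(1.2734, -0.2891, 0.3655) x3=(1.2359, 0.5925, 1.2132) x4=(-0.6253, 0.4871, -1.6811)
step 10: x0=(-0.5306, -1.8450, -0.3841) x1=(1.2221, -1.7501, -0.3013) x2=(1.2563, -0.2412, 0.3516) x3=(1.2535, 0.5364, 1.2089) x4=(-0.6179, 0.4570, -1.6790)
step 11: x0=(-0.5555, -1.8812, -0.3495) x1=(1.2534, -1.7428, -0.3017) x2=(1.2396, -0.1910, 0.3398) x3=(1.2707, 0.4777, 1.2018) x4=(-0.6107, 0.4274, -1.6772)
step 12: x0=(-0.5821, -1.9182, -0.3146) x1=(1.2852, -1.7358, -0.3020) x2=(1.2235, -0.1386, 0.3302) x3=(1.2875, 0.4166, 1.1916) x4=(-0.6038, 0.3983, -1.6757)
step 13: x0=(-0.6101, -1.9560, -0.2795) x1=(1.3175, -1.7291, -0.3024) x2=(1.2080, -0.0841, 0.3232) x3=(1.3037, 0.3528, 1.1778) x4=(-0.5970, 0.3696, -1.6745)
step 14: x0=(-0.6395, -1.9946, -0.2439) x1=(1.3504, -1.7228, -0.3027) x2=(1.1931, -0.0274, 0.3191) x3=(1.3192, 0.2865, 1.1596) x4=(-0.5904, 0.3413, -1.6736)
step 15: x0=(-0.6701, -2.0340, -0.2080) x1=(1.3837, -1.7167, -0.3029) x2=(1.1790, 0.0311, 0.3182) x3=(1.3337, 0.2180, 1.1365) x4=(-0.5841, 0.3134, -1.6729)
step 16: x0=(-0.7018, -2.0742, -0.1716) x1=(1.4174, -1.7108, -0.3032) x2=(1.1659, 0.0912, 0.3211) x3=(1.3468, 0.1476, 1.1077) x4=(-0.5779, 0.2859, -1.6726)
step 17: x0=(-0.7346, -2.1151, -0.1349) x1=(1.4516, -1.7052, -0.3033) x2=(1.1539, 0.1524, 0.3281) x3=(1.3583, 0.0760, 1.0726) x4=(-0.5720, 0.2588, -1.6726)
step 18: x0=(-0.7683, -2.1568, -0.0976) x1=(1.4862, -1.6997, -0.3033) x2=(1.1432, 0.2139, 0.3395) x3=(1.3679, 0.0043, 1.0308) x4=(-0.5663, 0.2320, -1.6728)
step 19: x0=(-0.8029, -2.1991, -0.0600) x1=(1.5213, -1.6943, -0.3033) x2=(1.1341, 0.2750, 0.3552) x3=(1.3751, -0.0665, 0.9821) x4=(-0.5607, 0.2056, -1.6734)
step 20: x0=(-0.8382, -2.2421, -0.0219) x1=(1.5567, -1.6890, -0.3030) x2=(1.1267, 0.3348, 0.3749) x3=(1.3798, -0.1352, 0.9271) x4=(-0.5554, 0.1795, -1.6743)
step 21: x0=(-0.8743, -2.2857, 0.0167) x1=(1.5924, -1.6837, -0.3026) x2=(1.1208, 0.3929, 0.3980) x3=(1.3821, -0.2010, 0.8666) x4=(-0.5503, 0.1536, -1.6755)
step 22: x0=(-0.9110, -2.3299, 0.0557) x1=(1.6285, -1.6784, -0.3021) x2=(1.1165, 0.4487, 0.4238) x3=(1.3821, -0.2635, 0.8017) x4=(-0.5453, 0.1280, -1.6770)
step 23: x0=(-0.9482, -2.3746, 0.0951) x1=(1.6649, -1.6731, -0.3013) x2=(1.1133, 0.5024, 0.4515) x3=(1.3802, -0.3227, 0.7334) x4=(-0.5405, 0.1027, -1.6787)
step 24: x0=(-0.9859, -2.4199, 0.1349) x1=(1.7016, -1.6676, -0.3002) x2=(1.1113, 0.5541, 0.4806) x3=(1.3767, -0.3791, 0.6626) x4=(-0.5359, 0.0776, -1.6807)
step 25: x0=(-1.0241, -2.4656, 0.1751) x1=(1.7384, -1.6620, -0.2989) x2=(1.1101, 0.6039, 0.5104) x3=(1.3719, -0.4331, 0.5900) x4=(-0.5314, 0.0527, -1.6830)
step 26: x0=(-1.0627, -2.5119, 0.2156) x1=(1.7755, -1.6562, -0.2973) x2=(1.1096, 0.6523, 0.5408) x3=(1.3661, -0.4854, 0.5158) x4=(-0.5271, 0.0280, -1.6855)
step 27: x0=(-1.1016, -2.5585, 0.2566) x1=(1.8127, -1.6500, -0.2953) x2=(1.1097, 0.6995, 0.5716) x3=(1.3596, -0.5365, 0.4405) x4=(-0.5228, 0.0034, -1.6883)
step 28: x0=(-1.1409, -2.6056, 0.2978) x1=(1.8500, -1.6436, -0.2931) x2=(1.1102, 0.7457, 0.6026) x3=(1.3527, -0.5870, 0.3641) x4=(-0.5187, -0.0210, -1.6913)
step 29: x0=(-1.1805, -2.6531, 0.3394) x1=(1.8872, -1.6367, -0.2904) x2=(1.1111, 0.7913, 0.6336) x3=(1.3457, -0.6373, 0.2866) x4=(-0.5146, -0.0452, -1.6945)
step 30: x0=(-1.2203, -2.7009, 0.3812) x1=(1.9244, -1.6293, -0.2874) x2=(1.1123, 0.8362, 0.6648) x3=(1.3388, -0.6880, 0.2082) x4=(-0.5106, -0.0694, -1.6979)
step 31: x0=(-1.2604, -2.7491, 0.4233) x1=(1.9614, -1.6213, -0.2840) x2=(1.1138, 0.8807, 0.6960) x3=(1.3322, -0.7393, 0.1288) x4=(-0.5066, -0.0934, -1.7014)
step 32: x0=(-1.3007, -2.7977, 0.4657) x1=(1.9981, -1.6127, -0.2803) x2=(1.1155, 0.9250, 0.7273) x3=(1.3264, -0.7917, 0.0486) x4=(-0.5027, -0.1174, -1.7051)
step 33: x0=(-1.3412, -2.8465, 0.5083) x1=(2.0343, -1.6035, -0.2762) x2=(1.1173, 0.9690, 0.7587) x3=(1.3216, -0.8453, -0.0325) x4=(-0.4988, -0.1413, -1.7090)
step 34: x0=(-1.3819, -2.8957, 0.5510) x1=(2.0699, -1.5935, -0.2719) x2=(1.1194, 1.0129, 0.7901) x3=(1.3183, -0.9005, -0.1143) x4=(-0.4949, -0.1651, -1.7131)
step 35: x0=(-1.4228, -2.9452, 0.5940) x1=(2.1048, -1.5828, -0.2674) x2=(1.1215, 1.0568, 0.8215) x3=(1.3167, -0.9572, -0.1965) x4=(-0.4910, -0.1889, -1.7172)
step 36: x0=(-1.4638, -2.9950, 0.6371) x1=(2.1389, -1.5713, -0.2628) x2=(1.1238, 1.1006, 0.8530) x3=(1.3172, -1.0156, -0.2790) x4=(-0.4870, -0.2127, -1.7215)
step 37: x0=(-1.5050, -3.0451, 0.6804) x1=(2.1719, -1.5592, -0.2582) x2=(1.1262, 1.1445, 0.8846) x3=(1.3201, -1.0754, -0.3614) x4=(-0.4830, -0.2366, -1.7259)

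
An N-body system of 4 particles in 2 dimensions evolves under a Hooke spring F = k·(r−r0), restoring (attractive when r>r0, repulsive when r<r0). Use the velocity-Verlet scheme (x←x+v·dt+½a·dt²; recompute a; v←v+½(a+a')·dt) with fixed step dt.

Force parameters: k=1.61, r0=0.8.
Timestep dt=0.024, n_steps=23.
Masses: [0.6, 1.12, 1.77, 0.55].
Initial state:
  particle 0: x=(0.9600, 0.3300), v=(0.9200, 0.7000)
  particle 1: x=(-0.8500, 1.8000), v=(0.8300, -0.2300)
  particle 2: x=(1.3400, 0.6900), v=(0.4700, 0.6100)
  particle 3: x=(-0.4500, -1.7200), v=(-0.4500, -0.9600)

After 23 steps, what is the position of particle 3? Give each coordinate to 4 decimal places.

step 0: x0=(0.9600, 0.3300) x1=(-0.8500, 1.8000) x2=(1.3400, 0.6900) x3=(-0.4500, -1.7200)
step 1: x0=(0.9803, 0.3463) x1=(-0.8288, 1.7926) x2=(1.3506, 0.7044) x3=(-0.4591, -1.7381)
step 2: x0=(0.9969, 0.3616) x1=(-0.8053, 1.7816) x2=(1.3598, 0.7184) x3=(-0.4649, -1.7461)
step 3: x0=(1.0098, 0.3758) x1=(-0.7793, 1.7670) x2=(1.3677, 0.7319) x3=(-0.4671, -1.7440)
step 4: x0=(1.0190, 0.3887) x1=(-0.7510, 1.7488) x2=(1.3743, 0.7449) x3=(-0.4657, -1.7318)
step 5: x0=(1.0245, 0.4004) x1=(-0.7204, 1.7271) x2=(1.3795, 0.7574) x3=(-0.4606, -1.7095)
step 6: x0=(1.0265, 0.4109) x1=(-0.6876, 1.7020) x2=(1.3833, 0.7694) x3=(-0.4518, -1.6772)
step 7: x0=(1.0249, 0.4200) x1=(-0.6526, 1.6736) x2=(1.3859, 0.7808) x3=(-0.4394, -1.6351)
step 8: x0=(1.0198, 0.4279) x1=(-0.6156, 1.6421) x2=(1.3872, 0.7918) x3=(-0.4233, -1.5833)
step 9: x0=(1.0113, 0.4345) x1=(-0.5766, 1.6074) x2=(1.3872, 0.8022) x3=(-0.4035, -1.5223)
step 10: x0=(0.9997, 0.4398) x1=(-0.5356, 1.5698) x2=(1.3861, 0.8121) x3=(-0.3802, -1.4523)
step 11: x0=(0.9849, 0.4440) x1=(-0.4929, 1.5295) x2=(1.3837, 0.8214) x3=(-0.3534, -1.3737)
step 12: x0=(0.9673, 0.4470) x1=(-0.4485, 1.4865) x2=(1.3802, 0.8303) x3=(-0.3232, -1.2869)
step 13: x0=(0.9469, 0.4490) x1=(-0.4024, 1.4411) x2=(1.3756, 0.8387) x3=(-0.2897, -1.1924)
step 14: x0=(0.9241, 0.4500) x1=(-0.3549, 1.3935) x2=(1.3699, 0.8466) x3=(-0.2532, -1.0908)
step 15: x0=(0.8989, 0.4501) x1=(-0.3059, 1.3439) x2=(1.3632, 0.8540) x3=(-0.2137, -0.9825)
step 16: x0=(0.8717, 0.4494) x1=(-0.2558, 1.2924) x2=(1.3556, 0.8610) x3=(-0.1715, -0.8683)
step 17: x0=(0.8427, 0.4481) x1=(-0.2044, 1.2393) x2=(1.3471, 0.8675) x3=(-0.1268, -0.7487)
step 18: x0=(0.8122, 0.4462) x1=(-0.1521, 1.1849) x2=(1.3377, 0.8737) x3=(-0.0798, -0.6244)
step 19: x0=(0.7805, 0.4438) x1=(-0.0989, 1.1292) x2=(1.3276, 0.8795) x3=(-0.0308, -0.4960)
step 20: x0=(0.7478, 0.4412) x1=(-0.0449, 1.0726) x2=(1.3167, 0.8850) x3=(0.0200, -0.3644)
step 21: x0=(0.7144, 0.4383) x1=(0.0097, 1.0154) x2=(1.3052, 0.8902) x3=(0.0723, -0.2301)
step 22: x0=(0.6807, 0.4354) x1=(0.0649, 0.9576) x2=(1.2932, 0.8951) x3=(0.1257, -0.0940)
step 23: x0=(0.6470, 0.4325) x1=(0.1204, 0.8996) x2=(1.2806, 0.8998) x3=(0.1801, 0.0433)

(0.1801, 0.0433)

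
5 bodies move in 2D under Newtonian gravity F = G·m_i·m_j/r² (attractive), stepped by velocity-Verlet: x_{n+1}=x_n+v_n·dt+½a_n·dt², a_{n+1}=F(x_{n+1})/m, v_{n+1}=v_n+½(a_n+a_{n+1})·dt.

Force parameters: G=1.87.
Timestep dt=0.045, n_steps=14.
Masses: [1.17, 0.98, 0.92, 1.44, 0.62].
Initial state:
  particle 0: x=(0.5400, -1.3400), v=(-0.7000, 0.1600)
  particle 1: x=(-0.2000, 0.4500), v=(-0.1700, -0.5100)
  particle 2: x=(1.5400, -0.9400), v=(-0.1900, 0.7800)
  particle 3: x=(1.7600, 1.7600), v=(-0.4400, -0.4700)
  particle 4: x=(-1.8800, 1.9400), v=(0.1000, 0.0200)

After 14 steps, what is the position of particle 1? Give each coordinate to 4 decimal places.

step 0: x0=(0.5400, -1.3400) x1=(-0.2000, 0.4500) x2=(1.5400, -0.9400) x3=(1.7600, 1.7600) x4=(-1.8800, 1.9400)
step 1: x0=(0.5098, -1.3315) x1=(-0.2069, 0.4267) x2=(1.5294, -0.9050) x3=(1.7397, 1.7382) x4=(-1.8749, 1.9405)
step 2: x0=(0.4819, -1.3204) x1=(-0.2123, 0.4027) x2=(1.5147, -0.8700) x3=(1.7186, 1.7153) x4=(-1.8685, 1.9401)
step 3: x0=(0.4562, -1.3066) x1=(-0.2161, 0.3779) x2=(1.4963, -0.8351) x3=(1.6964, 1.6910) x4=(-1.8609, 1.9389)
step 4: x0=(0.4326, -1.2900) x1=(-0.2183, 0.3523) x2=(1.4739, -0.8002) x3=(1.6733, 1.6654) x4=(-1.8520, 1.9368)
step 5: x0=(0.4111, -1.2706) x1=(-0.2187, 0.3259) x2=(1.4478, -0.7652) x3=(1.6493, 1.6385) x4=(-1.8418, 1.9338)
step 6: x0=(0.3916, -1.2482) x1=(-0.2174, 0.2984) x2=(1.4180, -0.7301) x3=(1.6242, 1.6102) x4=(-1.8304, 1.9300)
step 7: x0=(0.3742, -1.2228) x1=(-0.2140, 0.2699) x2=(1.3842, -0.6950) x3=(1.5982, 1.5804) x4=(-1.8178, 1.9252)
step 8: x0=(0.3587, -1.1941) x1=(-0.2087, 0.2403) x2=(1.3465, -0.6598) x3=(1.5710, 1.5492) x4=(-1.8038, 1.9195)
step 9: x0=(0.3452, -1.1620) x1=(-0.2011, 0.2093) x2=(1.3048, -0.6244) x3=(1.5428, 1.5163) x4=(-1.7886, 1.9128)
step 10: x0=(0.3337, -1.1262) x1=(-0.1911, 0.1769) x2=(1.2587, -0.5890) x3=(1.5135, 1.4818) x4=(-1.7720, 1.9052)
step 11: x0=(0.3244, -1.0863) x1=(-0.1784, 0.1429) x2=(1.2081, -0.5536) x3=(1.4830, 1.4455) x4=(-1.7542, 1.8966)
step 12: x0=(0.3173, -1.0420) x1=(-0.1629, 0.1069) x2=(1.1527, -0.5182) x3=(1.4512, 1.4074) x4=(-1.7350, 1.8871)
step 13: x0=(0.3125, -0.9928) x1=(-0.1440, 0.0688) x2=(1.0919, -0.4829) x3=(1.4182, 1.3673) x4=(-1.7145, 1.8765)
step 14: x0=(0.3101, -0.9379) x1=(-0.1214, 0.0279) x2=(1.0251, -0.4480) x3=(1.3838, 1.3251) x4=(-1.6926, 1.8649)

(-0.1214, 0.0279)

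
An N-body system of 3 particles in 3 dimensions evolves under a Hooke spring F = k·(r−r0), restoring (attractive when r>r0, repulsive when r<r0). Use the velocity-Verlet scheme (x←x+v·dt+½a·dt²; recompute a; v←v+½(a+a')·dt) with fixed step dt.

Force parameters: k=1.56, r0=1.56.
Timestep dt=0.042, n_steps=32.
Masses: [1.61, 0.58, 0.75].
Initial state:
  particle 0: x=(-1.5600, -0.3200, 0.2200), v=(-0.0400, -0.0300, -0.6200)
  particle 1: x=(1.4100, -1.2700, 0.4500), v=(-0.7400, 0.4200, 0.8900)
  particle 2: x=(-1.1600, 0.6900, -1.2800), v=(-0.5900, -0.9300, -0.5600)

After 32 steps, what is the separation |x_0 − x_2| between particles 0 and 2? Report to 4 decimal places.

step 0: x0=(-1.5600, -0.3200, 0.2200) x1=(1.4100, -1.2700, 0.4500) x2=(-1.1600, 0.6900, -1.2800)
step 1: x0=(-1.5604, -0.3215, 0.1939) x1=(1.3719, -1.2486, 0.4847) x2=(-1.1822, 0.6486, -1.3013)
step 2: x0=(-1.5581, -0.3236, 0.1676) x1=(1.3200, -1.2198, 0.5140) x2=(-1.1992, 0.6027, -1.3180)
step 3: x0=(-1.5534, -0.3262, 0.1413) x1=(1.2546, -1.1840, 0.5374) x2=(-1.2112, 0.5525, -1.3302)
step 4: x0=(-1.5464, -0.3294, 0.1150) x1=(1.1764, -1.1418, 0.5551) x2=(-1.2182, 0.4985, -1.3380)
step 5: x0=(-1.5372, -0.3330, 0.0889) x1=(1.0860, -1.0934, 0.5668) x2=(-1.2204, 0.4408, -1.3415)
step 6: x0=(-1.5260, -0.3372, 0.0630) x1=(0.9843, -1.0396, 0.5727) x2=(-1.2182, 0.3800, -1.3410)
step 7: x0=(-1.5131, -0.3418, 0.0374) x1=(0.8723, -0.9809, 0.5729) x2=(-1.2119, 0.3164, -1.3367)
step 8: x0=(-1.4985, -0.3469, 0.0122) x1=(0.7510, -0.9180, 0.5676) x2=(-1.2017, 0.2505, -1.3289)
step 9: x0=(-1.4827, -0.3523, -0.0127) x1=(0.6216, -0.8515, 0.5571) x2=(-1.1881, 0.1826, -1.3180)
step 10: x0=(-1.4658, -0.3580, -0.0370) x1=(0.4854, -0.7822, 0.5418) x2=(-1.1715, 0.1132, -1.3044)
step 11: x0=(-1.4481, -0.3641, -0.0608) x1=(0.3437, -0.7106, 0.5223) x2=(-1.1522, 0.0427, -1.2887)
step 12: x0=(-1.4300, -0.3704, -0.0841) x1=(0.1978, -0.6373, 0.4991) x2=(-1.1307, -0.0286, -1.2713)
step 13: x0=(-1.4117, -0.3768, -0.1068) x1=(0.0490, -0.5631, 0.4730) x2=(-1.1075, -0.1003, -1.2529)
step 14: x0=(-1.3934, -0.3834, -0.1289) x1=(-0.1013, -0.4882, 0.4446) x2=(-1.0827, -0.1722, -1.2339)
step 15: x0=(-1.3756, -0.3901, -0.1505) x1=(-0.2520, -0.4130, 0.4148) x2=(-1.0569, -0.2441, -1.2150)
step 16: x0=(-1.3585, -0.3969, -0.1717) x1=(-0.4019, -0.3378, 0.3845) x2=(-1.0301, -0.3158, -1.1968)
step 17: x0=(-1.3423, -0.4038, -0.1924) x1=(-0.5503, -0.2624, 0.3547) x2=(-1.0026, -0.3875, -1.1797)
step 18: x0=(-1.3271, -0.4108, -0.2128) x1=(-0.6964, -0.1867, 0.3262) x2=(-0.9745, -0.4590, -1.1643)
step 19: x0=(-1.3132, -0.4181, -0.2332) x1=(-0.8401, -0.1100, 0.3000) x2=(-0.9457, -0.5307, -1.1509)
step 20: x0=(-1.3005, -0.4259, -0.2536) x1=(-0.9815, -0.0319, 0.2764) x2=(-0.9161, -0.6027, -1.1395)
step 21: x0=(-1.2887, -0.4342, -0.2740) x1=(-1.1212, 0.0485, 0.2559) x2=(-0.8857, -0.6751, -1.1301)
step 22: x0=(-1.2777, -0.4432, -0.2947) x1=(-1.2600, 0.1313, 0.2381) x2=(-0.8544, -0.7480, -1.1225)
step 23: x0=(-1.2672, -0.4528, -0.3154) x1=(-1.3986, 0.2166, 0.2223) x2=(-0.8223, -0.8213, -1.1165)
step 24: x0=(-1.2569, -0.4630, -0.3360) x1=(-1.5374, 0.3038, 0.2078) x2=(-0.7895, -0.8949, -1.1114)
step 25: x0=(-1.2467, -0.4736, -0.3565) x1=(-1.6762, 0.3920, 0.1936) x2=(-0.7563, -0.9686, -1.1071)
step 26: x0=(-1.2368, -0.4843, -0.3766) x1=(-1.8148, 0.4802, 0.1789) x2=(-0.7230, -1.0419, -1.1029)
step 27: x0=(-1.2270, -0.4950, -0.3964) x1=(-1.9524, 0.5673, 0.1629) x2=(-0.6901, -1.1145, -1.0986)
step 28: x0=(-1.2174, -0.5054, -0.4157) x1=(-2.0882, 0.6520, 0.1450) x2=(-0.6579, -1.1859, -1.0938)
step 29: x0=(-1.2083, -0.5153, -0.4346) x1=(-2.2212, 0.7332, 0.1248) x2=(-0.6271, -1.2555, -1.0881)
step 30: x0=(-1.1996, -0.5246, -0.4530) x1=(-2.3505, 0.8097, 0.1017) x2=(-0.5981, -1.3228, -1.0812)
step 31: x0=(-1.1916, -0.5331, -0.4710) x1=(-2.4749, 0.8804, 0.0756) x2=(-0.5715, -1.3873, -1.0731)
step 32: x0=(-1.1844, -0.5407, -0.4884) x1=(-2.5934, 0.9441, 0.0461) x2=(-0.5479, -1.4485, -1.0634)

1.2490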